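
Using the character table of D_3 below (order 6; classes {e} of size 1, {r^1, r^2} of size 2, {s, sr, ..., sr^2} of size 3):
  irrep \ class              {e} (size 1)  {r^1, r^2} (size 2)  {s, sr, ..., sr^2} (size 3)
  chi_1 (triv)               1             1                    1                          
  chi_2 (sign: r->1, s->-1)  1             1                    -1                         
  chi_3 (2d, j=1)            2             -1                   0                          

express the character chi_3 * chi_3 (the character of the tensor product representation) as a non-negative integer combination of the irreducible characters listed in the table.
chi_3 tensor chi_3 = chi_1 + chi_2 + chi_3 (all other irreducibles have multiplicity 0).

Argument: The character of a tensor product is the pointwise product (chi_3 * chi_3)(C) = chi_3(C) * chi_3(C):
  {e}: (2)*(2), {r^1, r^2}: (-1)*(-1), {s, sr, ..., sr^2}: (0)*(0)
so (chi_3 * chi_3) takes values
  {e} -> 4, {r^1, r^2} -> 1, {s, sr, ..., sr^2} -> 0.
Now take the inner product of this character with each irreducible chi from the table, <chi_3*chi_3, chi> = (1/6) sum_C |C| (chi_3*chi_3)(C) conj(chi(C)):
  <chi_3*chi_3, chi_1> = (1/6)[1*(4)*conj(1) + 2*(1)*conj(1) + 3*(0)*conj(1)]
      = (1/6)[(4) + (2) + (0)] = 6/6 = 1
  <chi_3*chi_3, chi_2> = (1/6)[1*(4)*conj(1) + 2*(1)*conj(1) + 3*(0)*conj(-1)]
      = (1/6)[(4) + (2) + (0)] = 6/6 = 1
  <chi_3*chi_3, chi_3> = (1/6)[1*(4)*conj(2) + 2*(1)*conj(-1) + 3*(0)*conj(0)]
      = (1/6)[(8) + (-2) + (0)] = 6/6 = 1
Hence the multiplicities are chi_1: 1, chi_2: 1, chi_3: 1. Dimension check: dim(chi_3)*dim(chi_3) = 2*2 = 4 and sum (mult * dim) = 1*1 + 1*1 + 1*2 = 4.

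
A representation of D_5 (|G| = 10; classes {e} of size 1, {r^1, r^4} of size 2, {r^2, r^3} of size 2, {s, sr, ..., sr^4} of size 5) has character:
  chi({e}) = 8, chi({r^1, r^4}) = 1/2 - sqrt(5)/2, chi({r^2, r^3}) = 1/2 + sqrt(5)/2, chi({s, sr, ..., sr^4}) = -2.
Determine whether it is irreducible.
Not irreducible (reducible): <chi, chi> = 9 > 1.

Proof sketch: <chi, chi> = (1/|G|) sum_C |C| * |chi(C)|^2 = (1/10)[1*|8|^2 + 2*|1/2 - sqrt(5)/2|^2 + 2*|1/2 + sqrt(5)/2|^2 + 5*|-2|^2]
  = (1/10)[(64) + (3 - sqrt(5)) + (sqrt(5) + 3) + (20)] = 90/10 = 9.
A character is irreducible iff <chi, chi> = 1, so this representation is reducible.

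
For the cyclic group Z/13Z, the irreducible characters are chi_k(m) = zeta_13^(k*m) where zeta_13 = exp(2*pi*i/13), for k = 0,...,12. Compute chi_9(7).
chi_9(7) = zeta_13^63 = exp(-4*I*pi/13)

Proof sketch: chi_9(7) = zeta_13^(9*7) = zeta_13^63. Since zeta_13^13 = 1, this equals zeta_13^11 = exp(2*pi*i*11/13) = exp(-4*I*pi/13).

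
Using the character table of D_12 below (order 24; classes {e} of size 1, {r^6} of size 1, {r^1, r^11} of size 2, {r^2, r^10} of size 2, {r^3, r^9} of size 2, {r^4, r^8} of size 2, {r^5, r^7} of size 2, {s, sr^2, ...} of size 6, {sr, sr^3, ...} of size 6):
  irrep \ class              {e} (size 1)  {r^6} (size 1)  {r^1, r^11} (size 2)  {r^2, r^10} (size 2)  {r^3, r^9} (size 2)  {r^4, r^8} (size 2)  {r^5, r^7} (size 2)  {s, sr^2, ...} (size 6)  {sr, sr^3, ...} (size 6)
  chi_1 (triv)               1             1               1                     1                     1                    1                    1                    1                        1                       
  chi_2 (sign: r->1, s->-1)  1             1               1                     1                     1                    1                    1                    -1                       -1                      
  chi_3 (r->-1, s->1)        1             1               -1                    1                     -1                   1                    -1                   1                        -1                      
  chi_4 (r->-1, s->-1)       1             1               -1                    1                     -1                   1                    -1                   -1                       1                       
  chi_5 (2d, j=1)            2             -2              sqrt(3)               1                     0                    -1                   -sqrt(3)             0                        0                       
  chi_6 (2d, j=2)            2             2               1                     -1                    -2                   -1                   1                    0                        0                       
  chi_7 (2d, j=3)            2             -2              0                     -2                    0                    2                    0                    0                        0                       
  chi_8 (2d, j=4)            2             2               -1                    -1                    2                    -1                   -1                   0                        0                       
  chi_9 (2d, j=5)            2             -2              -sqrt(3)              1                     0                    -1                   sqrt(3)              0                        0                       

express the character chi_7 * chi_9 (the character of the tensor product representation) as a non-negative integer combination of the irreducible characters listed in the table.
chi_7 tensor chi_9 = chi_6 + chi_8 (all other irreducibles have multiplicity 0).

Why: The character of a tensor product is the pointwise product (chi_7 * chi_9)(C) = chi_7(C) * chi_9(C):
  {e}: (2)*(2), {r^6}: (-2)*(-2), {r^1, r^11}: (0)*(-sqrt(3)), {r^2, r^10}: (-2)*(1), {r^3, r^9}: (0)*(0), {r^4, r^8}: (2)*(-1), {r^5, r^7}: (0)*(sqrt(3)), {s, sr^2, ...}: (0)*(0), {sr, sr^3, ...}: (0)*(0)
so (chi_7 * chi_9) takes values
  {e} -> 4, {r^6} -> 4, {r^1, r^11} -> 0, {r^2, r^10} -> -2, {r^3, r^9} -> 0, {r^4, r^8} -> -2, {r^5, r^7} -> 0, {s, sr^2, ...} -> 0, {sr, sr^3, ...} -> 0.
Now take the inner product of this character with each irreducible chi from the table, <chi_7*chi_9, chi> = (1/24) sum_C |C| (chi_7*chi_9)(C) conj(chi(C)):
  <chi_7*chi_9, chi_1> = (1/24)[1*(4)*conj(1) + 1*(4)*conj(1) + 2*(0)*conj(1) + 2*(-2)*conj(1) + 2*(0)*conj(1) + 2*(-2)*conj(1) + 2*(0)*conj(1) + 6*(0)*conj(1) + 6*(0)*conj(1)]
      = (1/24)[(4) + (4) + (0) + (-4) + (0) + (-4) + (0) + (0) + (0)] = 0/24 = 0
  <chi_7*chi_9, chi_2> = (1/24)[1*(4)*conj(1) + 1*(4)*conj(1) + 2*(0)*conj(1) + 2*(-2)*conj(1) + 2*(0)*conj(1) + 2*(-2)*conj(1) + 2*(0)*conj(1) + 6*(0)*conj(-1) + 6*(0)*conj(-1)]
      = (1/24)[(4) + (4) + (0) + (-4) + (0) + (-4) + (0) + (0) + (0)] = 0/24 = 0
  <chi_7*chi_9, chi_3> = (1/24)[1*(4)*conj(1) + 1*(4)*conj(1) + 2*(0)*conj(-1) + 2*(-2)*conj(1) + 2*(0)*conj(-1) + 2*(-2)*conj(1) + 2*(0)*conj(-1) + 6*(0)*conj(1) + 6*(0)*conj(-1)]
      = (1/24)[(4) + (4) + (0) + (-4) + (0) + (-4) + (0) + (0) + (0)] = 0/24 = 0
  <chi_7*chi_9, chi_4> = (1/24)[1*(4)*conj(1) + 1*(4)*conj(1) + 2*(0)*conj(-1) + 2*(-2)*conj(1) + 2*(0)*conj(-1) + 2*(-2)*conj(1) + 2*(0)*conj(-1) + 6*(0)*conj(-1) + 6*(0)*conj(1)]
      = (1/24)[(4) + (4) + (0) + (-4) + (0) + (-4) + (0) + (0) + (0)] = 0/24 = 0
  <chi_7*chi_9, chi_5> = (1/24)[1*(4)*conj(2) + 1*(4)*conj(-2) + 2*(0)*conj(sqrt(3)) + 2*(-2)*conj(1) + 2*(0)*conj(0) + 2*(-2)*conj(-1) + 2*(0)*conj(-sqrt(3)) + 6*(0)*conj(0) + 6*(0)*conj(0)]
      = (1/24)[(8) + (-8) + (0) + (-4) + (0) + (4) + (0) + (0) + (0)] = 0/24 = 0
  <chi_7*chi_9, chi_6> = (1/24)[1*(4)*conj(2) + 1*(4)*conj(2) + 2*(0)*conj(1) + 2*(-2)*conj(-1) + 2*(0)*conj(-2) + 2*(-2)*conj(-1) + 2*(0)*conj(1) + 6*(0)*conj(0) + 6*(0)*conj(0)]
      = (1/24)[(8) + (8) + (0) + (4) + (0) + (4) + (0) + (0) + (0)] = 24/24 = 1
  <chi_7*chi_9, chi_7> = (1/24)[1*(4)*conj(2) + 1*(4)*conj(-2) + 2*(0)*conj(0) + 2*(-2)*conj(-2) + 2*(0)*conj(0) + 2*(-2)*conj(2) + 2*(0)*conj(0) + 6*(0)*conj(0) + 6*(0)*conj(0)]
      = (1/24)[(8) + (-8) + (0) + (8) + (0) + (-8) + (0) + (0) + (0)] = 0/24 = 0
  <chi_7*chi_9, chi_8> = (1/24)[1*(4)*conj(2) + 1*(4)*conj(2) + 2*(0)*conj(-1) + 2*(-2)*conj(-1) + 2*(0)*conj(2) + 2*(-2)*conj(-1) + 2*(0)*conj(-1) + 6*(0)*conj(0) + 6*(0)*conj(0)]
      = (1/24)[(8) + (8) + (0) + (4) + (0) + (4) + (0) + (0) + (0)] = 24/24 = 1
  <chi_7*chi_9, chi_9> = (1/24)[1*(4)*conj(2) + 1*(4)*conj(-2) + 2*(0)*conj(-sqrt(3)) + 2*(-2)*conj(1) + 2*(0)*conj(0) + 2*(-2)*conj(-1) + 2*(0)*conj(sqrt(3)) + 6*(0)*conj(0) + 6*(0)*conj(0)]
      = (1/24)[(8) + (-8) + (0) + (-4) + (0) + (4) + (0) + (0) + (0)] = 0/24 = 0
Hence the multiplicities are chi_6: 1, chi_8: 1. Dimension check: dim(chi_7)*dim(chi_9) = 2*2 = 4 and sum (mult * dim) = 1*2 + 1*2 = 4.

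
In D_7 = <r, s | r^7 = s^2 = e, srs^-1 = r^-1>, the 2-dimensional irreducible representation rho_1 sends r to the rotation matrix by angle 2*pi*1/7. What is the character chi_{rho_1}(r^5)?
chi_{rho_1}(r^5) = 2*cos(2*pi*1*5/7) = -2*cos(3*pi/7)

Derivation: rho_1(r^5) is rotation by angle 2*pi*1*5/7, whose trace is 2*cos(2*pi*1*5/7) = -2*cos(3*pi/7).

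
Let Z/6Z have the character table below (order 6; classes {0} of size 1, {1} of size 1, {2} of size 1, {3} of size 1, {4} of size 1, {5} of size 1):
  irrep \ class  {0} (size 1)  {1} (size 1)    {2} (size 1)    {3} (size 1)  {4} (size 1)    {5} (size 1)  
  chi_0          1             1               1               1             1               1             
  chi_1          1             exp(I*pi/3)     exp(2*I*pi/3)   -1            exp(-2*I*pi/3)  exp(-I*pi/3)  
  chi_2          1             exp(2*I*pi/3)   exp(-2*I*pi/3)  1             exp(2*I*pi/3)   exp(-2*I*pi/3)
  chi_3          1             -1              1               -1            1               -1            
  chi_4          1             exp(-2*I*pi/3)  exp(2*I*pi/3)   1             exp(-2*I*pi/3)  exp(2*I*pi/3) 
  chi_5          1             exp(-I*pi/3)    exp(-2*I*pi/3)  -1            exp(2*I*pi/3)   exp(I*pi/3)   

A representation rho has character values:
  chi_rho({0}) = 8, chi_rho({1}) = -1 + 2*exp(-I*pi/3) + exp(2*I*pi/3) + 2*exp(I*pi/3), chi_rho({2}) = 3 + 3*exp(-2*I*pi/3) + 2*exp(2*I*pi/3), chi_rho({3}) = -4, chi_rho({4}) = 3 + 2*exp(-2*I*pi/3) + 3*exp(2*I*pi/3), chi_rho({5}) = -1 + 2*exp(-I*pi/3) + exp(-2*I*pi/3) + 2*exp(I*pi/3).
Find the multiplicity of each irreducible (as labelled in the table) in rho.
Multiplicities: chi_0: 1, chi_1: 2, chi_2: 1, chi_3: 2, chi_4: 0, chi_5: 2.

Proof sketch: Use <chi_rho, chi> = (1/|G|) sum_C |C| * chi_rho(C) * conj(chi(C)) with |G| = 6 for each irreducible chi in the table:
  <chi_rho, chi_0> = (1/6)[1*(8)*conj(1) + 1*(-1 + 2*exp(-I*pi/3) + exp(2*I*pi/3) + 2*exp(I*pi/3))*conj(1) + 1*(3 + 3*exp(-2*I*pi/3) + 2*exp(2*I*pi/3))*conj(1) + 1*(-4)*conj(1) + 1*(3 + 2*exp(-2*I*pi/3) + 3*exp(2*I*pi/3))*conj(1) + 1*(-1 + 2*exp(-I*pi/3) + exp(-2*I*pi/3) + 2*exp(I*pi/3))*conj(1)]
      = (1/6)[(8) + (-1 + 2*exp(-I*pi/3) + exp(2*I*pi/3) + 2*exp(I*pi/3)) + (3 + 3*exp(-2*I*pi/3) + 2*exp(2*I*pi/3)) + (-4) + (3 + 2*exp(-2*I*pi/3) + 3*exp(2*I*pi/3)) + (-1 + 2*exp(-I*pi/3) + exp(-2*I*pi/3) + 2*exp(I*pi/3))] = 6/6 = 1
  <chi_rho, chi_1> = (1/6)[1*(8)*conj(1) + 1*(-1 + 2*exp(-I*pi/3) + exp(2*I*pi/3) + 2*exp(I*pi/3))*conj(exp(I*pi/3)) + 1*(3 + 3*exp(-2*I*pi/3) + 2*exp(2*I*pi/3))*conj(exp(2*I*pi/3)) + 1*(-4)*conj(-1) + 1*(3 + 2*exp(-2*I*pi/3) + 3*exp(2*I*pi/3))*conj(exp(-2*I*pi/3)) + 1*(-1 + 2*exp(-I*pi/3) + exp(-2*I*pi/3) + 2*exp(I*pi/3))*conj(exp(-I*pi/3))]
      = (1/6)[(8) + (1) + (-1) + (4) + (-1) + (1)] = 12/6 = 2
  <chi_rho, chi_2> = (1/6)[1*(8)*conj(1) + 1*(-1 + 2*exp(-I*pi/3) + exp(2*I*pi/3) + 2*exp(I*pi/3))*conj(exp(2*I*pi/3)) + 1*(3 + 3*exp(-2*I*pi/3) + 2*exp(2*I*pi/3))*conj(exp(-2*I*pi/3)) + 1*(-4)*conj(1) + 1*(3 + 2*exp(-2*I*pi/3) + 3*exp(2*I*pi/3))*conj(exp(2*I*pi/3)) + 1*(-1 + 2*exp(-I*pi/3) + exp(-2*I*pi/3) + 2*exp(I*pi/3))*conj(exp(-2*I*pi/3))]
      = (1/6)[(8) + (-1 + 2*exp(-I*pi/3) - exp(-2*I*pi/3)) + (3 + 2*exp(-2*I*pi/3) + 3*exp(2*I*pi/3)) + (-4) + (3 + 3*exp(-2*I*pi/3) + 2*exp(2*I*pi/3)) + (-1 - exp(2*I*pi/3) + 2*exp(I*pi/3))] = 6/6 = 1
  <chi_rho, chi_3> = (1/6)[1*(8)*conj(1) + 1*(-1 + 2*exp(-I*pi/3) + exp(2*I*pi/3) + 2*exp(I*pi/3))*conj(-1) + 1*(3 + 3*exp(-2*I*pi/3) + 2*exp(2*I*pi/3))*conj(1) + 1*(-4)*conj(-1) + 1*(3 + 2*exp(-2*I*pi/3) + 3*exp(2*I*pi/3))*conj(1) + 1*(-1 + 2*exp(-I*pi/3) + exp(-2*I*pi/3) + 2*exp(I*pi/3))*conj(-1)]
      = (1/6)[(8) + (1 - 2*exp(I*pi/3) - exp(2*I*pi/3) - 2*exp(-I*pi/3)) + (3 + 3*exp(-2*I*pi/3) + 2*exp(2*I*pi/3)) + (4) + (3 + 2*exp(-2*I*pi/3) + 3*exp(2*I*pi/3)) + (1 - 2*exp(I*pi/3) - exp(-2*I*pi/3) - 2*exp(-I*pi/3))] = 12/6 = 2
  <chi_rho, chi_4> = (1/6)[1*(8)*conj(1) + 1*(-1 + 2*exp(-I*pi/3) + exp(2*I*pi/3) + 2*exp(I*pi/3))*conj(exp(-2*I*pi/3)) + 1*(3 + 3*exp(-2*I*pi/3) + 2*exp(2*I*pi/3))*conj(exp(2*I*pi/3)) + 1*(-4)*conj(1) + 1*(3 + 2*exp(-2*I*pi/3) + 3*exp(2*I*pi/3))*conj(exp(-2*I*pi/3)) + 1*(-1 + 2*exp(-I*pi/3) + exp(-2*I*pi/3) + 2*exp(I*pi/3))*conj(exp(2*I*pi/3))]
      = (1/6)[(8) + (-1) + (-1) + (-4) + (-1) + (-1)] = 0/6 = 0
  <chi_rho, chi_5> = (1/6)[1*(8)*conj(1) + 1*(-1 + 2*exp(-I*pi/3) + exp(2*I*pi/3) + 2*exp(I*pi/3))*conj(exp(-I*pi/3)) + 1*(3 + 3*exp(-2*I*pi/3) + 2*exp(2*I*pi/3))*conj(exp(-2*I*pi/3)) + 1*(-4)*conj(-1) + 1*(3 + 2*exp(-2*I*pi/3) + 3*exp(2*I*pi/3))*conj(exp(2*I*pi/3)) + 1*(-1 + 2*exp(-I*pi/3) + exp(-2*I*pi/3) + 2*exp(I*pi/3))*conj(exp(I*pi/3))]
      = (1/6)[(8) + (1 - exp(I*pi/3) + 2*exp(2*I*pi/3)) + (3 + 2*exp(-2*I*pi/3) + 3*exp(2*I*pi/3)) + (4) + (3 + 3*exp(-2*I*pi/3) + 2*exp(2*I*pi/3)) + (1 + 2*exp(-2*I*pi/3) - exp(-I*pi/3))] = 12/6 = 2
(Exp terms are combined using exp(i*s)*conj(exp(i*t)) = exp(i*(s-t)), and sums of them are collapsed using the identity that for every m > 1 the m distinct m-th roots of unity sum to 0, e.g. 1 + exp(2*I*pi/3) + exp(-2*I*pi/3) = 0.)
Dimension check: dim(rho) = sum (mult * dim) = 1*1 + 2*1 + 1*1 + 2*1 + 0*1 + 2*1 = 8 = chi_rho(e) = 8.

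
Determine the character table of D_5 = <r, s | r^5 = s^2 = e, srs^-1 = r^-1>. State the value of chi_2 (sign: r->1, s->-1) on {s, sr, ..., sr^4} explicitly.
Conjugacy classes: {e} of size 1, {r^1, r^4} of size 2, {r^2, r^3} of size 2, {s, sr, ..., sr^4} of size 5.
Character table:
  irrep \ class              {e} (size 1)  {r^1, r^4} (size 2)  {r^2, r^3} (size 2)  {s, sr, ..., sr^4} (size 5)
  chi_1 (triv)               1             1                    1                    1                          
  chi_2 (sign: r->1, s->-1)  1             1                    1                    -1                         
  chi_3 (2d, j=1)            2             -1/2 + sqrt(5)/2     -sqrt(5)/2 - 1/2     0                          
  chi_4 (2d, j=2)            2             -sqrt(5)/2 - 1/2     -1/2 + sqrt(5)/2     0                          

Spot check: chi_2 (sign: r->1, s->-1) on {s, sr, ..., sr^4} = -1.

Working: D_5 has order 2*5 = 10 with 4 conjugacy classes, hence 4 irreducibles. Sum of squared dims 1 + 1 + 4 + 4 = 10 = |G|. Linear characters come from the abelianisation; the 2-dimensional irreps have character r^k -> 2*cos(2*pi*j*k/5), reflections -> 0.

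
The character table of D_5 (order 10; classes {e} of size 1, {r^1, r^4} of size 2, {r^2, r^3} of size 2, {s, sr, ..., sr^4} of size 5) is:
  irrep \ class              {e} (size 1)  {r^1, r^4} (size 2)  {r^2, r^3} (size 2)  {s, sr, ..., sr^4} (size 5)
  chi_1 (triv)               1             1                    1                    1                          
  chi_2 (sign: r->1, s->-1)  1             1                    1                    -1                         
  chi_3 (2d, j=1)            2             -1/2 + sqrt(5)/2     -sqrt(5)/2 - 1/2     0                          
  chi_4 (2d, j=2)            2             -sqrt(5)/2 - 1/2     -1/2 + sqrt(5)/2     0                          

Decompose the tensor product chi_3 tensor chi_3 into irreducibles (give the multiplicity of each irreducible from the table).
chi_3 tensor chi_3 = chi_1 + chi_2 + chi_4 (all other irreducibles have multiplicity 0).

Working: The character of a tensor product is the pointwise product (chi_3 * chi_3)(C) = chi_3(C) * chi_3(C):
  {e}: (2)*(2), {r^1, r^4}: (-1/2 + sqrt(5)/2)*(-1/2 + sqrt(5)/2), {r^2, r^3}: (-sqrt(5)/2 - 1/2)*(-sqrt(5)/2 - 1/2), {s, sr, ..., sr^4}: (0)*(0)
so (chi_3 * chi_3) takes values
  {e} -> 4, {r^1, r^4} -> 3/2 - sqrt(5)/2, {r^2, r^3} -> sqrt(5)/2 + 3/2, {s, sr, ..., sr^4} -> 0.
Now take the inner product of this character with each irreducible chi from the table, <chi_3*chi_3, chi> = (1/10) sum_C |C| (chi_3*chi_3)(C) conj(chi(C)):
  <chi_3*chi_3, chi_1> = (1/10)[1*(4)*conj(1) + 2*(3/2 - sqrt(5)/2)*conj(1) + 2*(sqrt(5)/2 + 3/2)*conj(1) + 5*(0)*conj(1)]
      = (1/10)[(4) + (3 - sqrt(5)) + (sqrt(5) + 3) + (0)] = 10/10 = 1
  <chi_3*chi_3, chi_2> = (1/10)[1*(4)*conj(1) + 2*(3/2 - sqrt(5)/2)*conj(1) + 2*(sqrt(5)/2 + 3/2)*conj(1) + 5*(0)*conj(-1)]
      = (1/10)[(4) + (3 - sqrt(5)) + (sqrt(5) + 3) + (0)] = 10/10 = 1
  <chi_3*chi_3, chi_3> = (1/10)[1*(4)*conj(2) + 2*(3/2 - sqrt(5)/2)*conj(-1/2 + sqrt(5)/2) + 2*(sqrt(5)/2 + 3/2)*conj(-sqrt(5)/2 - 1/2) + 5*(0)*conj(0)]
      = (1/10)[(8) + (-4 + 2*sqrt(5)) + (-2*sqrt(5) - 4) + (0)] = 0/10 = 0
  <chi_3*chi_3, chi_4> = (1/10)[1*(4)*conj(2) + 2*(3/2 - sqrt(5)/2)*conj(-sqrt(5)/2 - 1/2) + 2*(sqrt(5)/2 + 3/2)*conj(-1/2 + sqrt(5)/2) + 5*(0)*conj(0)]
      = (1/10)[(8) + (1 - sqrt(5)) + (1 + sqrt(5)) + (0)] = 10/10 = 1
Hence the multiplicities are chi_1: 1, chi_2: 1, chi_4: 1. Dimension check: dim(chi_3)*dim(chi_3) = 2*2 = 4 and sum (mult * dim) = 1*1 + 1*1 + 1*2 = 4.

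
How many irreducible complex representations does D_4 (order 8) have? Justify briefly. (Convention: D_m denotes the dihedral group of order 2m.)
5

Working: The number of irreducible complex representations of a finite group equals its number of conjugacy classes. D_4 has 5 conjugacy classes (n/2 + 3 for n even), so D_4 (order 8) has exactly 5 irreducible complex representations.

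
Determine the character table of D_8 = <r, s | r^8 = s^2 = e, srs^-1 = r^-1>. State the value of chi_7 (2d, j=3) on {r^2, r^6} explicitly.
Conjugacy classes: {e} of size 1, {r^4} of size 1, {r^1, r^7} of size 2, {r^2, r^6} of size 2, {r^3, r^5} of size 2, {s, sr^2, ...} of size 4, {sr, sr^3, ...} of size 4.
Character table:
  irrep \ class              {e} (size 1)  {r^4} (size 1)  {r^1, r^7} (size 2)  {r^2, r^6} (size 2)  {r^3, r^5} (size 2)  {s, sr^2, ...} (size 4)  {sr, sr^3, ...} (size 4)
  chi_1 (triv)               1             1               1                    1                    1                    1                        1                       
  chi_2 (sign: r->1, s->-1)  1             1               1                    1                    1                    -1                       -1                      
  chi_3 (r->-1, s->1)        1             1               -1                   1                    -1                   1                        -1                      
  chi_4 (r->-1, s->-1)       1             1               -1                   1                    -1                   -1                       1                       
  chi_5 (2d, j=1)            2             -2              sqrt(2)              0                    -sqrt(2)             0                        0                       
  chi_6 (2d, j=2)            2             2               0                    -2                   0                    0                        0                       
  chi_7 (2d, j=3)            2             -2              -sqrt(2)             0                    sqrt(2)              0                        0                       

Spot check: chi_7 (2d, j=3) on {r^2, r^6} = 0.

Details: D_8 has order 2*8 = 16 with 7 conjugacy classes, hence 7 irreducibles. Sum of squared dims 1 + 1 + 1 + 1 + 4 + 4 + 4 = 16 = |G|. Linear characters come from the abelianisation; the 2-dimensional irreps have character r^k -> 2*cos(2*pi*j*k/8), reflections -> 0.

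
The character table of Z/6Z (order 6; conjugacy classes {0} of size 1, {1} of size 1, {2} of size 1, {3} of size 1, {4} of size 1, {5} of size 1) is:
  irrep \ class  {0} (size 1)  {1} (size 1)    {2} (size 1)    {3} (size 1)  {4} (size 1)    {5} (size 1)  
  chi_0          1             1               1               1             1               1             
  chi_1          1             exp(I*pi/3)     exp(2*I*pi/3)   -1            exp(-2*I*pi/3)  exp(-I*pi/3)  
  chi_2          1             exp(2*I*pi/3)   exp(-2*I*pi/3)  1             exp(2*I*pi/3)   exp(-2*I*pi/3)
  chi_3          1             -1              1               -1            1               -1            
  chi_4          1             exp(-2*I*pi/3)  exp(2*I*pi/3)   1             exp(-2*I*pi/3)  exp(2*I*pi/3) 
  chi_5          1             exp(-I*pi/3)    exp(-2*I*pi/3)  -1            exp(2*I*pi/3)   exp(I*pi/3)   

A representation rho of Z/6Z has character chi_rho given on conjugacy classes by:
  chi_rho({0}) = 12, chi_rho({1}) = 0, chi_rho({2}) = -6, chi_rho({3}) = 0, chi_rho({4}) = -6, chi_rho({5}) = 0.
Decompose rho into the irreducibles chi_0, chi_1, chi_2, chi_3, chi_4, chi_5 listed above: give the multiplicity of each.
Multiplicities: chi_0: 0, chi_1: 3, chi_2: 3, chi_3: 0, chi_4: 3, chi_5: 3.

Justification: Use <chi_rho, chi> = (1/|G|) sum_C |C| * chi_rho(C) * conj(chi(C)) with |G| = 6 for each irreducible chi in the table:
  <chi_rho, chi_0> = (1/6)[1*(12)*conj(1) + 1*(0)*conj(1) + 1*(-6)*conj(1) + 1*(0)*conj(1) + 1*(-6)*conj(1) + 1*(0)*conj(1)]
      = (1/6)[(12) + (0) + (-6) + (0) + (-6) + (0)] = 0/6 = 0
  <chi_rho, chi_1> = (1/6)[1*(12)*conj(1) + 1*(0)*conj(exp(I*pi/3)) + 1*(-6)*conj(exp(2*I*pi/3)) + 1*(0)*conj(-1) + 1*(-6)*conj(exp(-2*I*pi/3)) + 1*(0)*conj(exp(-I*pi/3))]
      = (1/6)[(12) + (0) + (6 + 6*exp(2*I*pi/3)) + (0) + (6 + 6*exp(-2*I*pi/3)) + (0)] = 18/6 = 3
  <chi_rho, chi_2> = (1/6)[1*(12)*conj(1) + 1*(0)*conj(exp(2*I*pi/3)) + 1*(-6)*conj(exp(-2*I*pi/3)) + 1*(0)*conj(1) + 1*(-6)*conj(exp(2*I*pi/3)) + 1*(0)*conj(exp(-2*I*pi/3))]
      = (1/6)[(12) + (0) + (6 + 6*exp(-2*I*pi/3)) + (0) + (6 + 6*exp(2*I*pi/3)) + (0)] = 18/6 = 3
  <chi_rho, chi_3> = (1/6)[1*(12)*conj(1) + 1*(0)*conj(-1) + 1*(-6)*conj(1) + 1*(0)*conj(-1) + 1*(-6)*conj(1) + 1*(0)*conj(-1)]
      = (1/6)[(12) + (0) + (-6) + (0) + (-6) + (0)] = 0/6 = 0
  <chi_rho, chi_4> = (1/6)[1*(12)*conj(1) + 1*(0)*conj(exp(-2*I*pi/3)) + 1*(-6)*conj(exp(2*I*pi/3)) + 1*(0)*conj(1) + 1*(-6)*conj(exp(-2*I*pi/3)) + 1*(0)*conj(exp(2*I*pi/3))]
      = (1/6)[(12) + (0) + (6 + 6*exp(2*I*pi/3)) + (0) + (6 + 6*exp(-2*I*pi/3)) + (0)] = 18/6 = 3
  <chi_rho, chi_5> = (1/6)[1*(12)*conj(1) + 1*(0)*conj(exp(-I*pi/3)) + 1*(-6)*conj(exp(-2*I*pi/3)) + 1*(0)*conj(-1) + 1*(-6)*conj(exp(2*I*pi/3)) + 1*(0)*conj(exp(I*pi/3))]
      = (1/6)[(12) + (0) + (6 + 6*exp(-2*I*pi/3)) + (0) + (6 + 6*exp(2*I*pi/3)) + (0)] = 18/6 = 3
(Exp terms are combined using exp(i*s)*conj(exp(i*t)) = exp(i*(s-t)), and sums of them are collapsed using the identity that for every m > 1 the m distinct m-th roots of unity sum to 0, e.g. 1 + exp(2*I*pi/3) + exp(-2*I*pi/3) = 0.)
Dimension check: dim(rho) = sum (mult * dim) = 0*1 + 3*1 + 3*1 + 0*1 + 3*1 + 3*1 = 12 = chi_rho(e) = 12.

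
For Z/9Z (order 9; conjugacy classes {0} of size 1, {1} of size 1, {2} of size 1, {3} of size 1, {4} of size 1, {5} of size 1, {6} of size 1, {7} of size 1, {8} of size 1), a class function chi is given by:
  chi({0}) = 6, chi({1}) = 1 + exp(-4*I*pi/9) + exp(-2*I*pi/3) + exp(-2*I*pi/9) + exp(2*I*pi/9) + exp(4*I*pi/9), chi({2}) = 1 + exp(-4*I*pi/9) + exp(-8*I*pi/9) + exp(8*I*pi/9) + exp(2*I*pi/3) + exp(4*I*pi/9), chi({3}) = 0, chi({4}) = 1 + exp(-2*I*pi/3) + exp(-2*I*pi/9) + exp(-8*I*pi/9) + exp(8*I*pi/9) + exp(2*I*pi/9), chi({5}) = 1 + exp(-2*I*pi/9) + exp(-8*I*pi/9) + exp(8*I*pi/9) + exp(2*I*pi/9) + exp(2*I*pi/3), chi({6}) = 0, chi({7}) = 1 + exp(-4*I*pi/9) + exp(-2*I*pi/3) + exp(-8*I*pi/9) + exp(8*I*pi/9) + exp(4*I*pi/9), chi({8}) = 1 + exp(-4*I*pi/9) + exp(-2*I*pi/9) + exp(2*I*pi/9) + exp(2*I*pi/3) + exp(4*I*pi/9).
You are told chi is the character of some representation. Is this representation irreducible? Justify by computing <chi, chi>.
Not irreducible (reducible): <chi, chi> = 6 > 1.

Working: <chi, chi> = (1/|G|) sum_C |C| * |chi(C)|^2 = (1/9)[1*|6|^2 + 1*|1 + exp(-4*I*pi/9) + exp(-2*I*pi/3) + exp(-2*I*pi/9) + exp(2*I*pi/9) + exp(4*I*pi/9)|^2 + 1*|1 + exp(-4*I*pi/9) + exp(-8*I*pi/9) + exp(8*I*pi/9) + exp(2*I*pi/3) + exp(4*I*pi/9)|^2 + 1*|0|^2 + 1*|1 + exp(-2*I*pi/3) + exp(-2*I*pi/9) + exp(-8*I*pi/9) + exp(8*I*pi/9) + exp(2*I*pi/9)|^2 + 1*|1 + exp(-2*I*pi/9) + exp(-8*I*pi/9) + exp(8*I*pi/9) + exp(2*I*pi/9) + exp(2*I*pi/3)|^2 + 1*|0|^2 + 1*|1 + exp(-4*I*pi/9) + exp(-2*I*pi/3) + exp(-8*I*pi/9) + exp(8*I*pi/9) + exp(4*I*pi/9)|^2 + 1*|1 + exp(-4*I*pi/9) + exp(-2*I*pi/9) + exp(2*I*pi/9) + exp(2*I*pi/3) + exp(4*I*pi/9)|^2]
  = (1/9)[(36) + (6 + 4*exp(-4*I*pi/9) + 5*exp(-2*I*pi/9) + 3*exp(-2*I*pi/3) + 3*exp(-8*I*pi/9) + 3*exp(8*I*pi/9) + 3*exp(2*I*pi/3) + 5*exp(2*I*pi/9) + 4*exp(4*I*pi/9)) + (6 + 5*exp(-4*I*pi/9) + 3*exp(-2*I*pi/3) + 3*exp(-2*I*pi/9) + 4*exp(-8*I*pi/9) + 4*exp(8*I*pi/9) + 3*exp(2*I*pi/9) + 3*exp(2*I*pi/3) + 5*exp(4*I*pi/9)) + (0) + (6 + 3*exp(-4*I*pi/9) + 3*exp(-2*I*pi/3) + 4*exp(-2*I*pi/9) + 5*exp(-8*I*pi/9) + 5*exp(8*I*pi/9) + 4*exp(2*I*pi/9) + 3*exp(2*I*pi/3) + 3*exp(4*I*pi/9)) + (6 + 3*exp(-4*I*pi/9) + 3*exp(-2*I*pi/3) + 4*exp(-2*I*pi/9) + 5*exp(-8*I*pi/9) + 5*exp(8*I*pi/9) + 4*exp(2*I*pi/9) + 3*exp(2*I*pi/3) + 3*exp(4*I*pi/9)) + (0) + (6 + 5*exp(-4*I*pi/9) + 3*exp(-2*I*pi/3) + 3*exp(-2*I*pi/9) + 4*exp(-8*I*pi/9) + 4*exp(8*I*pi/9) + 3*exp(2*I*pi/9) + 3*exp(2*I*pi/3) + 5*exp(4*I*pi/9)) + (6 + 4*exp(-4*I*pi/9) + 5*exp(-2*I*pi/9) + 3*exp(-2*I*pi/3) + 3*exp(-8*I*pi/9) + 3*exp(8*I*pi/9) + 3*exp(2*I*pi/3) + 5*exp(2*I*pi/9) + 4*exp(4*I*pi/9))] = 54/9 = 6.
(Exp terms are combined using exp(i*s)*conj(exp(i*t)) = exp(i*(s-t)), and sums of them are collapsed using the identity that for every m > 1 the m distinct m-th roots of unity sum to 0, e.g. 1 + exp(2*I*pi/3) + exp(-2*I*pi/3) = 0.)
A character is irreducible iff <chi, chi> = 1, so this representation is reducible.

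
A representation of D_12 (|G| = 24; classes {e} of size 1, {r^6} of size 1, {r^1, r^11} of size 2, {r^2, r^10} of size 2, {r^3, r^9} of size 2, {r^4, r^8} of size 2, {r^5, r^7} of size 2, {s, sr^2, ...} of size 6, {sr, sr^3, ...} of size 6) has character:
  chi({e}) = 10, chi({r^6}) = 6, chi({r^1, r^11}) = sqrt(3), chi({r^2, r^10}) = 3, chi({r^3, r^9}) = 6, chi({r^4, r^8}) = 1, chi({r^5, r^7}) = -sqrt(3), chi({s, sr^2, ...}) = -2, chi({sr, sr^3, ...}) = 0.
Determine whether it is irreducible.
Not irreducible (reducible): <chi, chi> = 11 > 1.

Argument: <chi, chi> = (1/|G|) sum_C |C| * |chi(C)|^2 = (1/24)[1*|10|^2 + 1*|6|^2 + 2*|sqrt(3)|^2 + 2*|3|^2 + 2*|6|^2 + 2*|1|^2 + 2*|-sqrt(3)|^2 + 6*|-2|^2 + 6*|0|^2]
  = (1/24)[(100) + (36) + (6) + (18) + (72) + (2) + (6) + (24) + (0)] = 264/24 = 11.
A character is irreducible iff <chi, chi> = 1, so this representation is reducible.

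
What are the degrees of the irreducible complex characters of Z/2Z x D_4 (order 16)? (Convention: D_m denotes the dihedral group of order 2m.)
Dimensions: 1, 1, 1, 1, 1, 1, 1, 1, 2, 2

Working: There are 10 irreducibles (= number of conjugacy classes). Their dimensions d_i satisfy sum d_i^2 = |G| = 16: 1 + 1 + 1 + 1 + 1 + 1 + 1 + 1 + 4 + 4 = 16. (For the product with Z/2Z: each of the 2 1-dim characters of Z/2Z tensors with each irrep of D_4, giving 2 copies of each D_4-dimension.)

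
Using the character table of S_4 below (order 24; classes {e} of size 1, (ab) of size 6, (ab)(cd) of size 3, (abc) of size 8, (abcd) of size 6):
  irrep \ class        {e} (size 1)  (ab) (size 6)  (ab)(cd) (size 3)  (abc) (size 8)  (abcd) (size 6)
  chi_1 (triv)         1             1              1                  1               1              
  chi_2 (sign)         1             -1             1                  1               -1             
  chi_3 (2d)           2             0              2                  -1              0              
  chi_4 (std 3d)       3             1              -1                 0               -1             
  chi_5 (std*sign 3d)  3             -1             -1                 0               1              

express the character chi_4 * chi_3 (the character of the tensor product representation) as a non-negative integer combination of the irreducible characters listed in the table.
chi_4 tensor chi_3 = chi_4 + chi_5 (all other irreducibles have multiplicity 0).

Details: The character of a tensor product is the pointwise product (chi_4 * chi_3)(C) = chi_4(C) * chi_3(C):
  {e}: (3)*(2), (ab): (1)*(0), (ab)(cd): (-1)*(2), (abc): (0)*(-1), (abcd): (-1)*(0)
so (chi_4 * chi_3) takes values
  {e} -> 6, (ab) -> 0, (ab)(cd) -> -2, (abc) -> 0, (abcd) -> 0.
Now take the inner product of this character with each irreducible chi from the table, <chi_4*chi_3, chi> = (1/24) sum_C |C| (chi_4*chi_3)(C) conj(chi(C)):
  <chi_4*chi_3, chi_1> = (1/24)[1*(6)*conj(1) + 6*(0)*conj(1) + 3*(-2)*conj(1) + 8*(0)*conj(1) + 6*(0)*conj(1)]
      = (1/24)[(6) + (0) + (-6) + (0) + (0)] = 0/24 = 0
  <chi_4*chi_3, chi_2> = (1/24)[1*(6)*conj(1) + 6*(0)*conj(-1) + 3*(-2)*conj(1) + 8*(0)*conj(1) + 6*(0)*conj(-1)]
      = (1/24)[(6) + (0) + (-6) + (0) + (0)] = 0/24 = 0
  <chi_4*chi_3, chi_3> = (1/24)[1*(6)*conj(2) + 6*(0)*conj(0) + 3*(-2)*conj(2) + 8*(0)*conj(-1) + 6*(0)*conj(0)]
      = (1/24)[(12) + (0) + (-12) + (0) + (0)] = 0/24 = 0
  <chi_4*chi_3, chi_4> = (1/24)[1*(6)*conj(3) + 6*(0)*conj(1) + 3*(-2)*conj(-1) + 8*(0)*conj(0) + 6*(0)*conj(-1)]
      = (1/24)[(18) + (0) + (6) + (0) + (0)] = 24/24 = 1
  <chi_4*chi_3, chi_5> = (1/24)[1*(6)*conj(3) + 6*(0)*conj(-1) + 3*(-2)*conj(-1) + 8*(0)*conj(0) + 6*(0)*conj(1)]
      = (1/24)[(18) + (0) + (6) + (0) + (0)] = 24/24 = 1
Hence the multiplicities are chi_4: 1, chi_5: 1. Dimension check: dim(chi_4)*dim(chi_3) = 3*2 = 6 and sum (mult * dim) = 1*3 + 1*3 = 6.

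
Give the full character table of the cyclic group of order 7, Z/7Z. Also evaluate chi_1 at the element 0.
Character table of Z/7Z (irreps indexed chi_0,...,chi_6 with chi_k(m) = zeta_7^(k*m), zeta_7 = exp(2*pi*i/7)):
  irrep \ class  {0} (size 1)  {1} (size 1)    {2} (size 1)    {3} (size 1)    {4} (size 1)    {5} (size 1)    {6} (size 1)  
  chi_0          1             1               1               1               1               1               1             
  chi_1          1             exp(2*I*pi/7)   exp(4*I*pi/7)   exp(6*I*pi/7)   exp(-6*I*pi/7)  exp(-4*I*pi/7)  exp(-2*I*pi/7)
  chi_2          1             exp(4*I*pi/7)   exp(-6*I*pi/7)  exp(-2*I*pi/7)  exp(2*I*pi/7)   exp(6*I*pi/7)   exp(-4*I*pi/7)
  chi_3          1             exp(6*I*pi/7)   exp(-2*I*pi/7)  exp(4*I*pi/7)   exp(-4*I*pi/7)  exp(2*I*pi/7)   exp(-6*I*pi/7)
  chi_4          1             exp(-6*I*pi/7)  exp(2*I*pi/7)   exp(-4*I*pi/7)  exp(4*I*pi/7)   exp(-2*I*pi/7)  exp(6*I*pi/7) 
  chi_5          1             exp(-4*I*pi/7)  exp(6*I*pi/7)   exp(2*I*pi/7)   exp(-2*I*pi/7)  exp(-6*I*pi/7)  exp(4*I*pi/7) 
  chi_6          1             exp(-2*I*pi/7)  exp(-4*I*pi/7)  exp(-6*I*pi/7)  exp(6*I*pi/7)   exp(4*I*pi/7)   exp(2*I*pi/7) 

Spot check: chi_1(0) = zeta_7^(1*0) = zeta_7^0 = 1.

Z/7Z is abelian, so all 7 irreducible complex representations are 1-dimensional. They are given by chi_k(m) = zeta_7^(k*m) for k = 0,...,6. Row orthogonality: sum_m chi_k(m) conj(chi_l(m)) = 7 * [k = l].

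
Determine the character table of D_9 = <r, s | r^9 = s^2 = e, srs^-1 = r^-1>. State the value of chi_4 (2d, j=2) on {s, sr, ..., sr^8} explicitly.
Conjugacy classes: {e} of size 1, {r^1, r^8} of size 2, {r^2, r^7} of size 2, {r^3, r^6} of size 2, {r^4, r^5} of size 2, {s, sr, ..., sr^8} of size 9.
Character table:
  irrep \ class              {e} (size 1)  {r^1, r^8} (size 2)  {r^2, r^7} (size 2)  {r^3, r^6} (size 2)  {r^4, r^5} (size 2)  {s, sr, ..., sr^8} (size 9)
  chi_1 (triv)               1             1                    1                    1                    1                    1                          
  chi_2 (sign: r->1, s->-1)  1             1                    1                    1                    1                    -1                         
  chi_3 (2d, j=1)            2             2*cos(2*pi/9)        2*cos(4*pi/9)        -1                   -2*cos(pi/9)         0                          
  chi_4 (2d, j=2)            2             2*cos(4*pi/9)        -2*cos(pi/9)         -1                   2*cos(2*pi/9)        0                          
  chi_5 (2d, j=3)            2             -1                   -1                   2                    -1                   0                          
  chi_6 (2d, j=4)            2             -2*cos(pi/9)         2*cos(2*pi/9)        -1                   2*cos(4*pi/9)        0                          

Spot check: chi_4 (2d, j=2) on {s, sr, ..., sr^8} = 0.

Reasoning: D_9 has order 2*9 = 18 with 6 conjugacy classes, hence 6 irreducibles. Sum of squared dims 1 + 1 + 4 + 4 + 4 + 4 = 18 = |G|. Linear characters come from the abelianisation; the 2-dimensional irreps have character r^k -> 2*cos(2*pi*j*k/9), reflections -> 0.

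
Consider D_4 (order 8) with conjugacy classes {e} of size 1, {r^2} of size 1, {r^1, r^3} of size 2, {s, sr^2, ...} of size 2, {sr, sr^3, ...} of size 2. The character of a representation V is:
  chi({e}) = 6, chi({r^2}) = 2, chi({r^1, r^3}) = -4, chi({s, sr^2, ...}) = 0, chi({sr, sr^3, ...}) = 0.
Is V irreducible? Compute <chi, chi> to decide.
Not irreducible (reducible): <chi, chi> = 9 > 1.

Solution. <chi, chi> = (1/|G|) sum_C |C| * |chi(C)|^2 = (1/8)[1*|6|^2 + 1*|2|^2 + 2*|-4|^2 + 2*|0|^2 + 2*|0|^2]
  = (1/8)[(36) + (4) + (32) + (0) + (0)] = 72/8 = 9.
A character is irreducible iff <chi, chi> = 1, so this representation is reducible.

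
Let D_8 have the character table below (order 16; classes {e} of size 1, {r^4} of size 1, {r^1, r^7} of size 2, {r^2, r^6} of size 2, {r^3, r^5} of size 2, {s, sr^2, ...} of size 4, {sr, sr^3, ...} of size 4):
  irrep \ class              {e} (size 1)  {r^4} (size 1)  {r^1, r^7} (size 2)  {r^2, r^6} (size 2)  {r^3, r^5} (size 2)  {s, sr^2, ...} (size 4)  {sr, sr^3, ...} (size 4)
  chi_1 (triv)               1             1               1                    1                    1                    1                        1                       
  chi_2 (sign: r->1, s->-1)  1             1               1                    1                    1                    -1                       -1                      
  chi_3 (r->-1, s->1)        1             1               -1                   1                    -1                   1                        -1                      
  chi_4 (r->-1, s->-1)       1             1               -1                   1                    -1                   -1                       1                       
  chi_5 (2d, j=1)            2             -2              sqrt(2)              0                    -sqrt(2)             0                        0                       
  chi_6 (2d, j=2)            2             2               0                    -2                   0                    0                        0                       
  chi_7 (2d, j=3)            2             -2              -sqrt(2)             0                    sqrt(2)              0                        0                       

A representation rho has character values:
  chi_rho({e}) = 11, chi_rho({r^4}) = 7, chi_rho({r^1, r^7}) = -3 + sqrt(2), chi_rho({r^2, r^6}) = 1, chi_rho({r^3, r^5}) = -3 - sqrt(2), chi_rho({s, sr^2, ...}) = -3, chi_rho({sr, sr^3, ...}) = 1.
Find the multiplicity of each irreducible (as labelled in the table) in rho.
Multiplicities: chi_1: 0, chi_2: 1, chi_3: 1, chi_4: 3, chi_5: 1, chi_6: 2, chi_7: 0.

Why: Use <chi_rho, chi> = (1/|G|) sum_C |C| * chi_rho(C) * conj(chi(C)) with |G| = 16 for each irreducible chi in the table:
  <chi_rho, chi_1> = (1/16)[1*(11)*conj(1) + 1*(7)*conj(1) + 2*(-3 + sqrt(2))*conj(1) + 2*(1)*conj(1) + 2*(-3 - sqrt(2))*conj(1) + 4*(-3)*conj(1) + 4*(1)*conj(1)]
      = (1/16)[(11) + (7) + (-6 + 2*sqrt(2)) + (2) + (-6 - 2*sqrt(2)) + (-12) + (4)] = 0/16 = 0
  <chi_rho, chi_2> = (1/16)[1*(11)*conj(1) + 1*(7)*conj(1) + 2*(-3 + sqrt(2))*conj(1) + 2*(1)*conj(1) + 2*(-3 - sqrt(2))*conj(1) + 4*(-3)*conj(-1) + 4*(1)*conj(-1)]
      = (1/16)[(11) + (7) + (-6 + 2*sqrt(2)) + (2) + (-6 - 2*sqrt(2)) + (12) + (-4)] = 16/16 = 1
  <chi_rho, chi_3> = (1/16)[1*(11)*conj(1) + 1*(7)*conj(1) + 2*(-3 + sqrt(2))*conj(-1) + 2*(1)*conj(1) + 2*(-3 - sqrt(2))*conj(-1) + 4*(-3)*conj(1) + 4*(1)*conj(-1)]
      = (1/16)[(11) + (7) + (6 - 2*sqrt(2)) + (2) + (2*sqrt(2) + 6) + (-12) + (-4)] = 16/16 = 1
  <chi_rho, chi_4> = (1/16)[1*(11)*conj(1) + 1*(7)*conj(1) + 2*(-3 + sqrt(2))*conj(-1) + 2*(1)*conj(1) + 2*(-3 - sqrt(2))*conj(-1) + 4*(-3)*conj(-1) + 4*(1)*conj(1)]
      = (1/16)[(11) + (7) + (6 - 2*sqrt(2)) + (2) + (2*sqrt(2) + 6) + (12) + (4)] = 48/16 = 3
  <chi_rho, chi_5> = (1/16)[1*(11)*conj(2) + 1*(7)*conj(-2) + 2*(-3 + sqrt(2))*conj(sqrt(2)) + 2*(1)*conj(0) + 2*(-3 - sqrt(2))*conj(-sqrt(2)) + 4*(-3)*conj(0) + 4*(1)*conj(0)]
      = (1/16)[(22) + (-14) + (4 - 6*sqrt(2)) + (0) + (4 + 6*sqrt(2)) + (0) + (0)] = 16/16 = 1
  <chi_rho, chi_6> = (1/16)[1*(11)*conj(2) + 1*(7)*conj(2) + 2*(-3 + sqrt(2))*conj(0) + 2*(1)*conj(-2) + 2*(-3 - sqrt(2))*conj(0) + 4*(-3)*conj(0) + 4*(1)*conj(0)]
      = (1/16)[(22) + (14) + (0) + (-4) + (0) + (0) + (0)] = 32/16 = 2
  <chi_rho, chi_7> = (1/16)[1*(11)*conj(2) + 1*(7)*conj(-2) + 2*(-3 + sqrt(2))*conj(-sqrt(2)) + 2*(1)*conj(0) + 2*(-3 - sqrt(2))*conj(sqrt(2)) + 4*(-3)*conj(0) + 4*(1)*conj(0)]
      = (1/16)[(22) + (-14) + (-4 + 6*sqrt(2)) + (0) + (-6*sqrt(2) - 4) + (0) + (0)] = 0/16 = 0
Dimension check: dim(rho) = sum (mult * dim) = 0*1 + 1*1 + 1*1 + 3*1 + 1*2 + 2*2 + 0*2 = 11 = chi_rho(e) = 11.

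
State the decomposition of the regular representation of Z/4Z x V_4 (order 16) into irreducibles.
Each irreducible V_i of dimension d_i appears with multiplicity d_i, i.e. rho_reg = (direct sum over all irreducibles V_i) d_i V_i. The irreducible dimensions for Z/4Z x V_4 are 1, 1, 1, 1, 1, 1, 1, 1, 1, 1, 1, 1, 1, 1, 1, 1: 16 irreducibles of dimension 1, each with multiplicity 1. Total dimension 16*1*1 = 16 = |G|.

Justification: General theorem: in the regular representation of a finite group G, each irreducible appears with multiplicity equal to its dimension. Check: dim(rho_reg) = sum d_i^2 = 1 + 1 + 1 + 1 + 1 + 1 + 1 + 1 + 1 + 1 + 1 + 1 + 1 + 1 + 1 + 1 = 16 = |G|.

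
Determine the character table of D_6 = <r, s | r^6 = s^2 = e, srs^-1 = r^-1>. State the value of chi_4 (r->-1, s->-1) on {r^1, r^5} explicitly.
Conjugacy classes: {e} of size 1, {r^3} of size 1, {r^1, r^5} of size 2, {r^2, r^4} of size 2, {s, sr^2, ...} of size 3, {sr, sr^3, ...} of size 3.
Character table:
  irrep \ class              {e} (size 1)  {r^3} (size 1)  {r^1, r^5} (size 2)  {r^2, r^4} (size 2)  {s, sr^2, ...} (size 3)  {sr, sr^3, ...} (size 3)
  chi_1 (triv)               1             1               1                    1                    1                        1                       
  chi_2 (sign: r->1, s->-1)  1             1               1                    1                    -1                       -1                      
  chi_3 (r->-1, s->1)        1             -1              -1                   1                    1                        -1                      
  chi_4 (r->-1, s->-1)       1             -1              -1                   1                    -1                       1                       
  chi_5 (2d, j=1)            2             -2              1                    -1                   0                        0                       
  chi_6 (2d, j=2)            2             2               -1                   -1                   0                        0                       

Spot check: chi_4 (r->-1, s->-1) on {r^1, r^5} = -1.

Proof sketch: D_6 has order 2*6 = 12 with 6 conjugacy classes, hence 6 irreducibles. Sum of squared dims 1 + 1 + 1 + 1 + 4 + 4 = 12 = |G|. Linear characters come from the abelianisation; the 2-dimensional irreps have character r^k -> 2*cos(2*pi*j*k/6), reflections -> 0.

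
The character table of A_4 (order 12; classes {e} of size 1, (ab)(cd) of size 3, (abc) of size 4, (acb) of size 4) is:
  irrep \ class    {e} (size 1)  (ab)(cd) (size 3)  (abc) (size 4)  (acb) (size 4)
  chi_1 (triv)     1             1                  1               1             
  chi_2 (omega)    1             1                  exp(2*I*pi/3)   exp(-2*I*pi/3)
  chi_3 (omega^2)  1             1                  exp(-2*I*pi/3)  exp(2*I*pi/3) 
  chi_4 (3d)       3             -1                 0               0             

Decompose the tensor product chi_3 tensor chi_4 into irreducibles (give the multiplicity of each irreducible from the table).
chi_3 tensor chi_4 = chi_4 (all other irreducibles have multiplicity 0).

Solution. The character of a tensor product is the pointwise product (chi_3 * chi_4)(C) = chi_3(C) * chi_4(C):
  {e}: (1)*(3), (ab)(cd): (1)*(-1), (abc): (exp(-2*I*pi/3))*(0), (acb): (exp(2*I*pi/3))*(0)
so (chi_3 * chi_4) takes values
  {e} -> 3, (ab)(cd) -> -1, (abc) -> 0, (acb) -> 0.
Now take the inner product of this character with each irreducible chi from the table, <chi_3*chi_4, chi> = (1/12) sum_C |C| (chi_3*chi_4)(C) conj(chi(C)):
  <chi_3*chi_4, chi_1> = (1/12)[1*(3)*conj(1) + 3*(-1)*conj(1) + 4*(0)*conj(1) + 4*(0)*conj(1)]
      = (1/12)[(3) + (-3) + (0) + (0)] = 0/12 = 0
  <chi_3*chi_4, chi_2> = (1/12)[1*(3)*conj(1) + 3*(-1)*conj(1) + 4*(0)*conj(exp(2*I*pi/3)) + 4*(0)*conj(exp(-2*I*pi/3))]
      = (1/12)[(3) + (-3) + (0) + (0)] = 0/12 = 0
  <chi_3*chi_4, chi_3> = (1/12)[1*(3)*conj(1) + 3*(-1)*conj(1) + 4*(0)*conj(exp(-2*I*pi/3)) + 4*(0)*conj(exp(2*I*pi/3))]
      = (1/12)[(3) + (-3) + (0) + (0)] = 0/12 = 0
  <chi_3*chi_4, chi_4> = (1/12)[1*(3)*conj(3) + 3*(-1)*conj(-1) + 4*(0)*conj(0) + 4*(0)*conj(0)]
      = (1/12)[(9) + (3) + (0) + (0)] = 12/12 = 1
(Exp terms are combined using exp(i*s)*conj(exp(i*t)) = exp(i*(s-t)), and sums of them are collapsed using the identity that for every m > 1 the m distinct m-th roots of unity sum to 0, e.g. 1 + exp(2*I*pi/3) + exp(-2*I*pi/3) = 0.)
Hence the multiplicities are chi_4: 1. Dimension check: dim(chi_3)*dim(chi_4) = 1*3 = 3 and sum (mult * dim) = 1*3 = 3.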